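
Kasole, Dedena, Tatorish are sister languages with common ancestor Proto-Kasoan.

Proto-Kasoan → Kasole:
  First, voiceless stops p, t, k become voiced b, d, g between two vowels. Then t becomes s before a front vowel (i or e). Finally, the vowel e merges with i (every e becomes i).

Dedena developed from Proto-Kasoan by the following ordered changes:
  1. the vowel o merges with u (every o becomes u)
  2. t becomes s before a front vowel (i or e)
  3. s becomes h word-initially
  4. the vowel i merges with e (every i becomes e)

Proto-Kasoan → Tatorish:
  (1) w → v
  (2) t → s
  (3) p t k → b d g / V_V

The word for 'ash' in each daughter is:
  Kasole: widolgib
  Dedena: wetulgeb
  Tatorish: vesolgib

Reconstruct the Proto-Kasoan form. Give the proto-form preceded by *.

Position 1: Kasole has w, Dedena has w, Tatorish has v. Kasole preserves w here (none of its changes turn any other segment into w), so the proto-segment is *w.
Position 7: Kasole has i, Dedena has e, Tatorish has i. Tatorish preserves i here (none of its changes turn any other segment into i), so the proto-segment is *i.
Position 2: Kasole has i, Dedena has e, Tatorish has e. Tatorish preserves e here (none of its changes turn any other segment into e), so the proto-segment is *e.
Verify the candidate proto-form against each daughter:
Kasole: *wetolgib > wedolgib > widolgib  (by intervocalic voicing, vowel merger)
Dedena: *wetolgib > wetulgib > wetulgeb  (by vowel merger, vowel merger)
Tatorish: *wetolgib
  wetolgib → vetolgib   [unconditioned shift]
  vetolgib → vesolgib   [unconditioned shift]
  vesolgib (rule 3 does not apply)
  giving Tatorish vesolgib.
*wetolgib is the unique common source.

*wetolgib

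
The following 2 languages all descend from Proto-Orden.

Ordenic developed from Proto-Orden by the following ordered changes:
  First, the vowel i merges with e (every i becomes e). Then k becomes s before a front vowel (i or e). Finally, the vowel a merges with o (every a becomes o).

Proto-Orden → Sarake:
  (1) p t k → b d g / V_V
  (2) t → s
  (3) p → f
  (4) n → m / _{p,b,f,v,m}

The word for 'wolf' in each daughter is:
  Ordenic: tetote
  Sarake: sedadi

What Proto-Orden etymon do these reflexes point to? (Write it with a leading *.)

*tetati

Position 3: Ordenic has t, Sarake has d. Ordenic preserves t here (none of its changes turn any other segment into t), so the proto-segment is *t.
Position 5: Ordenic has t, Sarake has d. Ordenic preserves t here (none of its changes turn any other segment into t), so the proto-segment is *t.
Verify the candidate proto-form against each daughter:
Ordenic: *tetati
  tetati → tetate   [vowel merger]
  tetate (rule 2 does not apply)
  tetate → tetote   [vowel merger]
  giving Ordenic tetote.
Sarake: *tetati
  tetati → tedadi   [intervocalic voicing]
  tedadi → sedadi   [unconditioned shift]
  sedadi (rule 3 does not apply)
  sedadi (rule 4 does not apply)
  giving Sarake sedadi.
*tetati is the unique common source.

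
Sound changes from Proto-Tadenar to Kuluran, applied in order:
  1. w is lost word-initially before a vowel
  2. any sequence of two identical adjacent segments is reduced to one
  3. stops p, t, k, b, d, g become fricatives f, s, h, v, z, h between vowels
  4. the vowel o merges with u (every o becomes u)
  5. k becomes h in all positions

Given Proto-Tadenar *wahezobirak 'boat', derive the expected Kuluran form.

ahezuvirah

Kuluran: start from *wahezobirak.
  rule 1 (glide loss): wahezobirak → ahezobirak
  rule 2: no change — ahezobirak
  rule 3 (intervocalic lenition): ahezobirak → ahezovirak
  rule 4 (vowel merger): ahezovirak → ahezuvirak
  rule 5 (unconditioned shift): ahezuvirak → ahezuvirah
  ⇒ Kuluran ahezuvirah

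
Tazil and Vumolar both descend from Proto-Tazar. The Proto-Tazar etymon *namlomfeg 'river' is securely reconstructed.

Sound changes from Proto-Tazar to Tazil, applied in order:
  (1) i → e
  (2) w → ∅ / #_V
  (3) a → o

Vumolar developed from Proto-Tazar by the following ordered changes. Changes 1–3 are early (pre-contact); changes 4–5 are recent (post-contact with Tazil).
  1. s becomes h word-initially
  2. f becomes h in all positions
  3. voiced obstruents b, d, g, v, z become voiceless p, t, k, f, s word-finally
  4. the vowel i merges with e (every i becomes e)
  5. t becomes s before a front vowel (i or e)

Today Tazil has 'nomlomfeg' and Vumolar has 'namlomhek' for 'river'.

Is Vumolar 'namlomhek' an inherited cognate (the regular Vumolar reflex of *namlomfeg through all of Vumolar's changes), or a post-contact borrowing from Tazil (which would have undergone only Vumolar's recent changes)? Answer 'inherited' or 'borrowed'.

inherited

If inherited, *namlomfeg would pass through all of Vumolar's changes:
Vumolar: *namlomfeg
  namlomfeg (rule 1 does not apply)
  namlomfeg → namlomheg   [unconditioned shift]
  namlomheg → namlomhek   [final devoicing]
  namlomhek (rule 4 does not apply)
  namlomhek (rule 5 does not apply)
  giving Vumolar namlomhek.
If borrowed from Tazil 'nomlomfeg' after the early changes, it would undergo only the recent ones:
  rule 4 (vowel merger): no change (nomlomfeg)
  rule 5 (palatalisation): no change (nomlomfeg)
  ⇒ as a loan: nomlomfeg
Vumolar 'namlomhek' matches the inherited outcome exactly, so it is an inherited cognate, not a loan.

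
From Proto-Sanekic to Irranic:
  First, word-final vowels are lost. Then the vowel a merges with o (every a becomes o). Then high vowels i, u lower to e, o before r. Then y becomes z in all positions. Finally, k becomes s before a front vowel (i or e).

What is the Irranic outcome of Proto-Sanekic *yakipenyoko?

Irranic: *yakipenyoko
  yakipenyoko → yakipenyok   [apocope]
  yakipenyok → yokipenyok   [vowel merger]
  yokipenyok (rule 3 does not apply)
  yokipenyok → zokipenzok   [unconditioned shift]
  zokipenzok → zosipenzok   [palatalisation]
  giving Irranic zosipenzok.

zosipenzok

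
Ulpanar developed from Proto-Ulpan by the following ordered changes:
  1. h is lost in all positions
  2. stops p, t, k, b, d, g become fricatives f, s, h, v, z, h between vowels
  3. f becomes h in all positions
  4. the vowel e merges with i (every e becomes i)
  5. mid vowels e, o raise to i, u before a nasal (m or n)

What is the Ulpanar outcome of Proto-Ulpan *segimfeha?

sihimhia

Ulpanar: *segimfeha
  segimfeha → segimfea   [h-loss]
  segimfea → sehimfea   [intervocalic lenition]
  sehimfea → sehimhea   [unconditioned shift]
  sehimhea → sihimhia   [vowel merger]
  sihimhia (rule 5 does not apply)
  giving Ulpanar sihimhia.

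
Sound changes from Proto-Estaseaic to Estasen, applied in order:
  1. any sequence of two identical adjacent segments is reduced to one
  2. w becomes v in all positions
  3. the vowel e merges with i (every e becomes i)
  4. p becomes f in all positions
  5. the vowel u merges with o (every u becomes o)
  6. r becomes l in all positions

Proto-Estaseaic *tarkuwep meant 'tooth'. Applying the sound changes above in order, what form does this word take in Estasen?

Estasen: start from *tarkuwep.
  rule 1: no change — tarkuwep
  rule 2 (unconditioned shift): tarkuwep → tarkuvep
  rule 3 (vowel merger): tarkuvep → tarkuvip
  rule 4 (unconditioned shift): tarkuvip → tarkuvif
  rule 5 (vowel merger): tarkuvif → tarkovif
  rule 6 (unconditioned shift): tarkovif → talkovif
  ⇒ Estasen talkovif

talkovif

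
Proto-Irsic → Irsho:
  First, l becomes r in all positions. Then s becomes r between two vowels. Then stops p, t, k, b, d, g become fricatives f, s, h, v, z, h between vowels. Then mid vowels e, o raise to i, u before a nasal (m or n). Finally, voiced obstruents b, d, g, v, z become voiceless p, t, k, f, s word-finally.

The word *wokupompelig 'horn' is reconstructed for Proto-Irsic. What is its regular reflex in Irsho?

wohufumperik

Irsho: *wokupompelig
  wokupompelig → wokupomperig   [unconditioned shift]
  wokupomperig (rule 2 does not apply)
  wokupomperig → wohufomperig   [intervocalic lenition]
  wohufomperig → wohufumperig   [pre-nasal raising]
  wohufumperig → wohufumperik   [final devoicing]
  giving Irsho wohufumperik.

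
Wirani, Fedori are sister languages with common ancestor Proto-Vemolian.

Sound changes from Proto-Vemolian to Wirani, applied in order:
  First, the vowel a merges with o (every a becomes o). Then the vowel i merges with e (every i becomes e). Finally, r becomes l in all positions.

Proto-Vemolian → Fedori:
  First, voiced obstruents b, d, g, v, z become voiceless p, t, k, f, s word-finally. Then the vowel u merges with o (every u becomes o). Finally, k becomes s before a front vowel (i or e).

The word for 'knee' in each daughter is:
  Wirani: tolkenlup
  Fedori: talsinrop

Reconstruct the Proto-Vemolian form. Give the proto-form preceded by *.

*talkinrup

Position 7: Wirani has l, Fedori has r. Fedori preserves r here (none of its changes turn any other segment into r), so the proto-segment is *r.
Position 8: Wirani has u, Fedori has o. Wirani preserves u here (none of its changes turn any other segment into u), so the proto-segment is *u.
Position 4: Wirani has k, Fedori has s. Wirani preserves k here (none of its changes turn any other segment into k), so the proto-segment is *k.
Verify the candidate proto-form against each daughter:
Wirani: start from *talkinrup.
  rule 1 (vowel merger): talkinrup → tolkinrup
  rule 2 (vowel merger): tolkinrup → tolkenrup
  rule 3 (unconditioned shift): tolkenrup → tolkenlup
  ⇒ Wirani tolkenlup
Fedori: *talkinrup
  talkinrup (rule 1 does not apply)
  talkinrup → talkinrop   [vowel merger]
  talkinrop → talsinrop   [palatalisation]
  giving Fedori talsinrop.
*talkinrup is the unique common source.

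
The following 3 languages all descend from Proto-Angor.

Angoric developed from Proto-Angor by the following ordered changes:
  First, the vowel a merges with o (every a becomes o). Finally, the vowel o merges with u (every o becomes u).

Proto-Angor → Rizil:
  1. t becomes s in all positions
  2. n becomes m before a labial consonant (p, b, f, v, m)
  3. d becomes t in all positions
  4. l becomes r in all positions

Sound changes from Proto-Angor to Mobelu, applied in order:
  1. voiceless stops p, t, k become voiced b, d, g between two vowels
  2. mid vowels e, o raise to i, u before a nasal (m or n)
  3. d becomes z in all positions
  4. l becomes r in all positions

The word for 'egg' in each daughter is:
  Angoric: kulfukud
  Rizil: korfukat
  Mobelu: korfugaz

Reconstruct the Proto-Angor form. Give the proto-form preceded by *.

Position 6: Angoric has k, Rizil has k, Mobelu has g. Angoric preserves k here (none of its changes turn any other segment into k), so the proto-segment is *k.
Position 2: Angoric has u, Rizil has o, Mobelu has o. Rizil preserves o here (none of its changes turn any other segment into o), so the proto-segment is *o.
Continuing position by position gives *kolfukad; check it forward:
Angoric: *kolfukad > kolfukod > kulfukud  (by vowel merger, vowel merger)
Rizil: start from *kolfukad.
  rule 1: no change — kolfukad
  rule 2: no change — kolfukad
  rule 3 (unconditioned shift): kolfukad → kolfukat
  rule 4 (unconditioned shift): kolfukat → korfukat
  ⇒ Rizil korfukat
Mobelu: start from *kolfukad.
  rule 1 (intervocalic voicing): kolfukad → kolfugad
  rule 2: no change — kolfugad
  rule 3 (unconditioned shift): kolfugad → kolfugaz
  rule 4 (unconditioned shift): kolfugaz → korfugaz
  ⇒ Mobelu korfugaz
No other proto-form is consistent with every reflex, so the reconstruction is *kolfukad.

*kolfukad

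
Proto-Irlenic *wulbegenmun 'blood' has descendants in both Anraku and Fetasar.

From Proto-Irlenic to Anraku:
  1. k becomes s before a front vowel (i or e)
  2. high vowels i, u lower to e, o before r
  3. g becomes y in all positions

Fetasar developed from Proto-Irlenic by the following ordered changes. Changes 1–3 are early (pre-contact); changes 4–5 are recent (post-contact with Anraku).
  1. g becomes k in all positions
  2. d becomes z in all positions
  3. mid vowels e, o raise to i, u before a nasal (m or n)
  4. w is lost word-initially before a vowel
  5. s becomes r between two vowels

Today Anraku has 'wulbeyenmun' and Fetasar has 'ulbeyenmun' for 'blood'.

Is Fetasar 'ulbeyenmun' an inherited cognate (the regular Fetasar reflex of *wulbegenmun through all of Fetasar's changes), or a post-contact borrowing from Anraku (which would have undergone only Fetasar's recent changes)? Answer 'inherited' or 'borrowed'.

If inherited, *wulbegenmun would pass through all of Fetasar's changes:
Fetasar: *wulbegenmun > wulbekenmun > wulbekinmun > ulbekinmun  (by unconditioned shift, pre-nasal raising, glide loss)
If borrowed from Anraku 'wulbeyenmun' after the early changes, it would undergo only the recent ones:
  rule 4 (glide loss): wulbeyenmun → ulbeyenmun
  rule 5 (rhotacism): no change (ulbeyenmun)
  ⇒ as a loan: ulbeyenmun
Fetasar 'ulbeyenmun' matches the loan outcome 'ulbeyenmun', not the inherited 'ulbekinmun' — it skipped the early Fetasar changes, so it was borrowed from Anraku.

borrowed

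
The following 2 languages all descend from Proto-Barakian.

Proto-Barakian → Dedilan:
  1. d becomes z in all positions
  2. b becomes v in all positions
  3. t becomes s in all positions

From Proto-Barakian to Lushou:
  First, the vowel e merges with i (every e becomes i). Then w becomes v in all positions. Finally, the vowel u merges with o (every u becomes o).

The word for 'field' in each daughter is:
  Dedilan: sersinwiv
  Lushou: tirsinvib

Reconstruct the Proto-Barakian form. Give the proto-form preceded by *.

*tersinwib

Position 7: Dedilan has w, Lushou has v. Dedilan preserves w here (none of its changes turn any other segment into w), so the proto-segment is *w.
Position 2: Dedilan has e, Lushou has i. Dedilan preserves e here (none of its changes turn any other segment into e), so the proto-segment is *e.
Verify the candidate proto-form against each daughter:
Dedilan: *tersinwib
  tersinwib (rule 1 does not apply)
  tersinwib → tersinwiv   [unconditioned shift]
  tersinwiv → sersinwiv   [unconditioned shift]
  giving Dedilan sersinwiv.
Lushou: *tersinwib
  tersinwib → tirsinwib   [vowel merger]
  tirsinwib → tirsinvib   [unconditioned shift]
  tirsinvib (rule 3 does not apply)
  giving Lushou tirsinvib.
Only *tersinwib yields all of Dedilan sersinwiv, Lushou tirsinvib.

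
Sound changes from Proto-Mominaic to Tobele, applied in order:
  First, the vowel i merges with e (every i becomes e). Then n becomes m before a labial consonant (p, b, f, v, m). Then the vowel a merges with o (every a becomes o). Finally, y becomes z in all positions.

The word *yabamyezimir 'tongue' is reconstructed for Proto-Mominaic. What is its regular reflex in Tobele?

zobomzezemer

Tobele: *yabamyezimir
  yabamyezimir → yabamyezemer   [vowel merger]
  yabamyezemer (rule 2 does not apply)
  yabamyezemer → yobomyezemer   [vowel merger]
  yobomyezemer → zobomzezemer   [unconditioned shift]
  giving Tobele zobomzezemer.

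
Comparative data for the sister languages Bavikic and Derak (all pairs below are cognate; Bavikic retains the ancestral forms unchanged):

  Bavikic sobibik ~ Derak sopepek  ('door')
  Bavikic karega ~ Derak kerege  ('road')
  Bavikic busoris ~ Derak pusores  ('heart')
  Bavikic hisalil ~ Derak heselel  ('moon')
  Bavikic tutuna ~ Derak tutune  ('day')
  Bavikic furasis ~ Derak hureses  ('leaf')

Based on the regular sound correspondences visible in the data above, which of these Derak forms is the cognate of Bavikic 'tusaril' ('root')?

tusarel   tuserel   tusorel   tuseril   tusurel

tuserel

karega ~ kerege — Bavikic a corresponds to Derak e after a consonant, before r.
sobibik ~ sopepek, busoris ~ pusores — Bavikic i corresponds to Derak e after a consonant, before a consonant other than r, m, n, p, b, f, v.
Applying these to Bavikic 'tusaril':
  tusaril → tuseril   (a→e after a consonant, before r)
  tuseril → tuserel   (i→e after a consonant, before a consonant other than r, m, n, p, b, f, v)
So the Derak cognate is 'tuserel'.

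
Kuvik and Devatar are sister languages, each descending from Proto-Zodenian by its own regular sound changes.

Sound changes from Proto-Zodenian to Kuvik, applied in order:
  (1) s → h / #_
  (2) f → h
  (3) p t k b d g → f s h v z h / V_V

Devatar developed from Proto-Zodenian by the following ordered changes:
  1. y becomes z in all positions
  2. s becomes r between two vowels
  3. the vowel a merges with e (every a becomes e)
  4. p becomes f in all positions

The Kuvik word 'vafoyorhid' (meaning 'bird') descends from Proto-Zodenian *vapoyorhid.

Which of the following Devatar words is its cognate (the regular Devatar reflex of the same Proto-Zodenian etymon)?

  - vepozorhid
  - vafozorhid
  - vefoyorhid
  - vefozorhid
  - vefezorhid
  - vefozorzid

vefozorhid

Devatar: start from *vapoyorhid.
  rule 1 (unconditioned shift): vapoyorhid → vapozorhid
  rule 2: no change — vapozorhid
  rule 3 (vowel merger): vapozorhid → vepozorhid
  rule 4 (unconditioned shift): vepozorhid → vefozorhid
  ⇒ Devatar vefozorhid
Among the options, 'vefozorhid' alone shows every Devatar change applied in order.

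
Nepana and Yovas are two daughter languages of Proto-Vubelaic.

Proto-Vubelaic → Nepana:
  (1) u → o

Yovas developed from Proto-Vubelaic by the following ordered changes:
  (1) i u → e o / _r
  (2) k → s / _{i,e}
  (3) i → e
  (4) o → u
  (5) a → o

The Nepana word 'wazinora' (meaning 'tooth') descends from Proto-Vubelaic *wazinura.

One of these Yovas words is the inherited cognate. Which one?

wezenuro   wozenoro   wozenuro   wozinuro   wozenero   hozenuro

wozenuro

Yovas: *wazinura
  wazinura → wazinora   [pre-rhotic lowering]
  wazinora (rule 2 does not apply)
  wazinora → wazenora   [vowel merger]
  wazenora → wazenura   [vowel merger]
  wazenura → wozenuro   [vowel merger]
  giving Yovas wozenuro.
The other candidates each miss or misapply at least one Yovas change.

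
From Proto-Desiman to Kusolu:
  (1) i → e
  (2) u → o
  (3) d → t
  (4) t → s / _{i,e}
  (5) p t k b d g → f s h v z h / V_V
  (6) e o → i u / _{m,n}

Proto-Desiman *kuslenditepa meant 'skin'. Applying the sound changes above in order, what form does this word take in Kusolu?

koslinsesefa

Kusolu: start from *kuslenditepa.
  rule 1 (vowel merger): kuslenditepa → kuslendetepa
  rule 2 (vowel merger): kuslendetepa → koslendetepa
  rule 3 (unconditioned shift): koslendetepa → koslentetepa
  rule 4 (palatalisation): koslentetepa → koslensesepa
  rule 5 (intervocalic lenition): koslensesepa → koslensesefa
  rule 6 (pre-nasal raising): koslensesefa → koslinsesefa
  ⇒ Kusolu koslinsesefa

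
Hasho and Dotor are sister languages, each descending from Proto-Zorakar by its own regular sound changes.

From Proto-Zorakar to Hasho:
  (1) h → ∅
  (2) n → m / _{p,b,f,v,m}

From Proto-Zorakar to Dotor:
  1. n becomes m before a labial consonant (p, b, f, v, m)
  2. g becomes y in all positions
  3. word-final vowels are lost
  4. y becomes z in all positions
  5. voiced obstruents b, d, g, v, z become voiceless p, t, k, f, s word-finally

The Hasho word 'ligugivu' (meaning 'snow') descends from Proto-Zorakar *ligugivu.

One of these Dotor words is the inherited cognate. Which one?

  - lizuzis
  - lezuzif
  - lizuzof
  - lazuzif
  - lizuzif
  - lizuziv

Dotor: *ligugivu > liyuyivu > liyuyiv > lizuziv > lizuzif  (by unconditioned shift, apocope, unconditioned shift, final devoicing)
Among the options, 'lizuzif' alone shows every Dotor change applied in order.

lizuzif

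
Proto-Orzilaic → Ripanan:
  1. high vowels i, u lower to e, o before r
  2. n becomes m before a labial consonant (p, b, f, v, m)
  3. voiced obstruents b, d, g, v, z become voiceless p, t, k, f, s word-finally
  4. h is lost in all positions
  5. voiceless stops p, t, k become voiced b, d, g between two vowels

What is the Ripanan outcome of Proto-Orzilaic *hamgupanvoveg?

Ripanan: start from *hamgupanvoveg.
  rule 1: no change — hamgupanvoveg
  rule 2 (nasal place assimilation): hamgupanvoveg → hamgupamvoveg
  rule 3 (final devoicing): hamgupamvoveg → hamgupamvovek
  rule 4 (h-loss): hamgupamvovek → amgupamvovek
  rule 5 (intervocalic voicing): amgupamvovek → amgubamvovek
  ⇒ Ripanan amgubamvovek

amgubamvovek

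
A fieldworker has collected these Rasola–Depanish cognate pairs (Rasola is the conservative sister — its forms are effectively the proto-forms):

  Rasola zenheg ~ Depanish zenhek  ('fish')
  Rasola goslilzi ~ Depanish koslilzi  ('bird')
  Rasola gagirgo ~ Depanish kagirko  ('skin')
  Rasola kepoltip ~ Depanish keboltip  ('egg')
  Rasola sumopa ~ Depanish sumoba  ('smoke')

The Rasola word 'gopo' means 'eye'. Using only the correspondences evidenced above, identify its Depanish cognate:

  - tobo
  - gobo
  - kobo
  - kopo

goslilzi ~ koslilzi — Rasola g corresponds to Depanish k word-initially before a back vowel.
kepoltip ~ keboltip — Rasola p corresponds to Depanish b between vowels (before a back vowel).
Applying these to Rasola 'gopo':
  gopo → kopo   (g→k word-initially before a back vowel)
  kopo → kobo   (p→b between vowels (before a back vowel))
So the Depanish cognate is 'kobo'.

kobo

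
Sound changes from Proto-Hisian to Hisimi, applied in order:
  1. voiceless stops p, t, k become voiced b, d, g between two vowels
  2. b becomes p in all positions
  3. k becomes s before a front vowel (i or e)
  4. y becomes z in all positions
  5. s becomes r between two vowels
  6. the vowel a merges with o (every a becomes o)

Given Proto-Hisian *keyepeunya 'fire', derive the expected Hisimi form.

Hisimi: *keyepeunya
  keyepeunya → keyebeunya   [intervocalic voicing]
  keyebeunya → keyepeunya   [unconditioned shift]
  keyepeunya → seyepeunya   [palatalisation]
  seyepeunya → sezepeunza   [unconditioned shift]
  sezepeunza (rule 5 does not apply)
  sezepeunza → sezepeunzo   [vowel merger]
  giving Hisimi sezepeunzo.

sezepeunzo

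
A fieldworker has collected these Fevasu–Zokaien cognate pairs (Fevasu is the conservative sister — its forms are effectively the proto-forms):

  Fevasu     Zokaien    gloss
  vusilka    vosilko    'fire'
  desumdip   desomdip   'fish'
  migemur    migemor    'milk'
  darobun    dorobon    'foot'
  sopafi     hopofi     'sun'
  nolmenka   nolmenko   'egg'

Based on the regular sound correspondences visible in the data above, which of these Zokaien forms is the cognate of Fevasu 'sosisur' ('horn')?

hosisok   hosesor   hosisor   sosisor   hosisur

sopafi ~ hopofi — Fevasu s corresponds to Zokaien h word-initially before a back vowel.
migemur ~ migemor — Fevasu u corresponds to Zokaien o after a consonant, before r.
Applying these to Fevasu 'sosisur':
  sosisur → hosisur   (s→h word-initially before a back vowel)
  hosisur → hosisor   (u→o after a consonant, before r)
So the Zokaien cognate is 'hosisor'.

hosisor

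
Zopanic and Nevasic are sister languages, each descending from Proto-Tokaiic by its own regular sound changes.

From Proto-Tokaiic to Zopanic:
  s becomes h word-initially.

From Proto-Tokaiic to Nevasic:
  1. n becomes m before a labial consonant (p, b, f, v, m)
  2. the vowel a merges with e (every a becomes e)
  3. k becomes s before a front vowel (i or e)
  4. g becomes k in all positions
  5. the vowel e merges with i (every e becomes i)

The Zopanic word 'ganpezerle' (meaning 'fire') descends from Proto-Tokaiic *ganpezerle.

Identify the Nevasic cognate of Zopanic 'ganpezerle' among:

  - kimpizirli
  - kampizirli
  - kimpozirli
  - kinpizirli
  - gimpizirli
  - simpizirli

Nevasic: start from *ganpezerle.
  rule 1 (nasal place assimilation): ganpezerle → gampezerle
  rule 2 (vowel merger): gampezerle → gempezerle
  rule 3: no change — gempezerle
  rule 4 (unconditioned shift): gempezerle → kempezerle
  rule 5 (vowel merger): kempezerle → kimpizirli
  ⇒ Nevasic kimpizirli

kimpizirli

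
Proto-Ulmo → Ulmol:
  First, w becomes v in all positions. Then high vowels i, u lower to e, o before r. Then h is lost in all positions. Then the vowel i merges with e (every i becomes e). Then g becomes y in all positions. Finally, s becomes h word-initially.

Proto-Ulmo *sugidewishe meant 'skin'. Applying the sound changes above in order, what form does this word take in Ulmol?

huyedevese

Ulmol: start from *sugidewishe.
  rule 1 (unconditioned shift): sugidewishe → sugidevishe
  rule 2: no change — sugidevishe
  rule 3 (h-loss): sugidevishe → sugidevise
  rule 4 (vowel merger): sugidevise → sugedevese
  rule 5 (unconditioned shift): sugedevese → suyedevese
  rule 6 (debuccalisation): suyedevese → huyedevese
  ⇒ Ulmol huyedevese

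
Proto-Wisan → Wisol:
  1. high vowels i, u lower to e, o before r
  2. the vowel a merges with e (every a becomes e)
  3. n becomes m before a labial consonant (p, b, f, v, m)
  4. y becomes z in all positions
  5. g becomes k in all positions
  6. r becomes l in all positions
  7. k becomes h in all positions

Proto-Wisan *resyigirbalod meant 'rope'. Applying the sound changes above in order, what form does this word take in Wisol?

leszihelbelod

Wisol: *resyigirbalod
  resyigirbalod → resyigerbalod   [pre-rhotic lowering]
  resyigerbalod → resyigerbelod   [vowel merger]
  resyigerbelod (rule 3 does not apply)
  resyigerbelod → reszigerbelod   [unconditioned shift]
  reszigerbelod → reszikerbelod   [unconditioned shift]
  reszikerbelod → leszikelbelod   [unconditioned shift]
  leszikelbelod → leszihelbelod   [unconditioned shift]
  giving Wisol leszihelbelod.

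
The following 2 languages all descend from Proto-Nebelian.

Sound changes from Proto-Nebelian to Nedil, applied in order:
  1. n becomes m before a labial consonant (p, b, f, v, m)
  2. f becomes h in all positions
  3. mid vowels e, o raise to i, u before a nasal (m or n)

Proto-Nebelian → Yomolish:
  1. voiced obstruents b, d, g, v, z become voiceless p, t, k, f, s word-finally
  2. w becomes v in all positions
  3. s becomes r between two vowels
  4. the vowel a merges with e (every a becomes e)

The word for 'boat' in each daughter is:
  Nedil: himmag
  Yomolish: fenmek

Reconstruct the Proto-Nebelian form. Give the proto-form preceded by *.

*fenmag

Position 1: Nedil has h, Yomolish has f. Taking the neighbouring segments as reconstructed: Nedil h could go back to *f or *h; Yomolish f can only go back to *f — the one source consistent with every daughter is *f.
Position 6: Nedil has g, Yomolish has k. Nedil preserves g here (none of its changes turn any other segment into g), so the proto-segment is *g.
Verify the candidate proto-form against each daughter:
Nedil: start from *fenmag.
  rule 1 (nasal place assimilation): fenmag → femmag
  rule 2 (unconditioned shift): femmag → hemmag
  rule 3 (pre-nasal raising): hemmag → himmag
  ⇒ Nedil himmag
Yomolish: *fenmag > fenmak > fenmek  (by final devoicing, vowel merger)
Only *fenmag yields all of Nedil himmag, Yomolish fenmek.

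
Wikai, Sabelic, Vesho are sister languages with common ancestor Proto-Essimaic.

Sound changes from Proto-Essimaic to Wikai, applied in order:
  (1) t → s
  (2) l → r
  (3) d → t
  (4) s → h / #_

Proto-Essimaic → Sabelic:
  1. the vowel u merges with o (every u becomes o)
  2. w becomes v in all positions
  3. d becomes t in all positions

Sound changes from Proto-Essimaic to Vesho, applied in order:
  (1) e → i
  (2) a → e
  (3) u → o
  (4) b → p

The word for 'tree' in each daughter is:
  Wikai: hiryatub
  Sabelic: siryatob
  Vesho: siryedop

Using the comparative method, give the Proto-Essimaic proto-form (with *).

*siryadub

Position 8: Wikai has b, Sabelic has b, Vesho has p. Wikai preserves b here (none of its changes turn any other segment into b), so the proto-segment is *b.
Position 1: Wikai has h, Sabelic has s, Vesho has s. Sabelic preserves s here (none of its changes turn any other segment into s), so the proto-segment is *s.
Position 6: Wikai has t, Sabelic has t, Vesho has d. Vesho preserves d here (none of its changes turn any other segment into d), so the proto-segment is *d.
This points to *siryadub. Verify forward in each daughter:
Wikai: start from *siryadub.
  rule 1: no change — siryadub
  rule 2: no change — siryadub
  rule 3 (unconditioned shift): siryadub → siryatub
  rule 4 (debuccalisation): siryatub → hiryatub
  ⇒ Wikai hiryatub
Sabelic: *siryadub > siryadob > siryatob  (by vowel merger, unconditioned shift)
Vesho: start from *siryadub.
  rule 1: no change — siryadub
  rule 2 (vowel merger): siryadub → siryedub
  rule 3 (vowel merger): siryedub → siryedob
  rule 4 (unconditioned shift): siryedob → siryedop
  ⇒ Vesho siryedop
*siryadub is the unique common source.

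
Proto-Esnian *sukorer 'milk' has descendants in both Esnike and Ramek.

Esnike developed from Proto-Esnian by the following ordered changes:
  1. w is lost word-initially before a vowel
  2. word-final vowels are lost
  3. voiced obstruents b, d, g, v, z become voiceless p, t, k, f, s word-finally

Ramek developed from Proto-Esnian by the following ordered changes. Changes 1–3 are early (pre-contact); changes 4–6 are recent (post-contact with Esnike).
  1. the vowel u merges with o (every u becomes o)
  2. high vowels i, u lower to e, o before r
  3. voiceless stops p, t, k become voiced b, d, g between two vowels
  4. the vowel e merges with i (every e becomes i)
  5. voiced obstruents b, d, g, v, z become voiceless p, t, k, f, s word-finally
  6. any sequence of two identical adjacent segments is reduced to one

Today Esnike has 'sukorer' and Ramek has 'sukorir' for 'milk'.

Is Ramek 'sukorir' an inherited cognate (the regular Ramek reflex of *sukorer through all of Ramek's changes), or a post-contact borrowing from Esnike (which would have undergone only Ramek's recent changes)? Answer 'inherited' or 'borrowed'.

If inherited, *sukorer would pass through all of Ramek's changes:
Ramek: start from *sukorer.
  rule 1 (vowel merger): sukorer → sokorer
  rule 2: no change — sokorer
  rule 3 (intervocalic voicing): sokorer → sogorer
  rule 4 (vowel merger): sogorer → sogorir
  rule 5: no change — sogorir
  rule 6: no change — sogorir
  ⇒ Ramek sogorir
If borrowed from Esnike 'sukorer' after the early changes, it would undergo only the recent ones:
  rule 4 (vowel merger): sukorer → sukorir
  rule 5 (final devoicing): no change (sukorir)
  rule 6 (degemination): no change (sukorir)
  ⇒ as a loan: sukorir
Ramek 'sukorir' matches the loan outcome 'sukorir', not the inherited 'sogorir' — it skipped the early Ramek changes, so it was borrowed from Esnike.

borrowed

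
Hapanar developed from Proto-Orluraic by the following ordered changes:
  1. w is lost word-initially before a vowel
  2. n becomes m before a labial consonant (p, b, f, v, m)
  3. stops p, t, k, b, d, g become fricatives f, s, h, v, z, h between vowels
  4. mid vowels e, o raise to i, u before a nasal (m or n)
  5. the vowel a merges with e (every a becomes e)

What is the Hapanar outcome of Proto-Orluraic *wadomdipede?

ezumdifeze

Hapanar: *wadomdipede
  wadomdipede → adomdipede   [glide loss]
  adomdipede (rule 2 does not apply)
  adomdipede → azomdifeze   [intervocalic lenition]
  azomdifeze → azumdifeze   [pre-nasal raising]
  azumdifeze → ezumdifeze   [vowel merger]
  giving Hapanar ezumdifeze.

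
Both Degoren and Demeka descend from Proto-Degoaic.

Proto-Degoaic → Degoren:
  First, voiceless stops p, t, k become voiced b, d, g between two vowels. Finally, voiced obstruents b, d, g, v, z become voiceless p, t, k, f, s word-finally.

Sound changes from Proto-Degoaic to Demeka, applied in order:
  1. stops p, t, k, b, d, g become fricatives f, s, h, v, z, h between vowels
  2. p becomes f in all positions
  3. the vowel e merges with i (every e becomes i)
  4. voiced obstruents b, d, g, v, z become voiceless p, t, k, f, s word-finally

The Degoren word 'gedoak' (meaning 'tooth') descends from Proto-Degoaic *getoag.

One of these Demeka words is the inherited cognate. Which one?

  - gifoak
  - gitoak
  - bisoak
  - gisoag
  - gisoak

gisoak

Demeka: *getoag > gesoag > gisoag > gisoak  (by intervocalic lenition, vowel merger, final devoicing)
Only 'gisoak' matches the regular Demeka development of *getoag.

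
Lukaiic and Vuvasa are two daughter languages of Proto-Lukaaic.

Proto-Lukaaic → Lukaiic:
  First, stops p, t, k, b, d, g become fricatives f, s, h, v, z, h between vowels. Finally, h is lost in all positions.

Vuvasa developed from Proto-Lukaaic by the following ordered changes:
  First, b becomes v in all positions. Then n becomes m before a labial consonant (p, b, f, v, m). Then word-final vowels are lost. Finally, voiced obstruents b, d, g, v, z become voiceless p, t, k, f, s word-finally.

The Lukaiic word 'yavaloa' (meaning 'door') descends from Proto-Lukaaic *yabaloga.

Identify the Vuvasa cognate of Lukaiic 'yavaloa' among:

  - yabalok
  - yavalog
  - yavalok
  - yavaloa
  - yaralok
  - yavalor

Vuvasa: *yabaloga
  yabaloga → yavaloga   [unconditioned shift]
  yavaloga (rule 2 does not apply)
  yavaloga → yavalog   [apocope]
  yavalog → yavalok   [final devoicing]
  giving Vuvasa yavalok.
Only 'yavalok' matches the regular Vuvasa development of *yabaloga.

yavalok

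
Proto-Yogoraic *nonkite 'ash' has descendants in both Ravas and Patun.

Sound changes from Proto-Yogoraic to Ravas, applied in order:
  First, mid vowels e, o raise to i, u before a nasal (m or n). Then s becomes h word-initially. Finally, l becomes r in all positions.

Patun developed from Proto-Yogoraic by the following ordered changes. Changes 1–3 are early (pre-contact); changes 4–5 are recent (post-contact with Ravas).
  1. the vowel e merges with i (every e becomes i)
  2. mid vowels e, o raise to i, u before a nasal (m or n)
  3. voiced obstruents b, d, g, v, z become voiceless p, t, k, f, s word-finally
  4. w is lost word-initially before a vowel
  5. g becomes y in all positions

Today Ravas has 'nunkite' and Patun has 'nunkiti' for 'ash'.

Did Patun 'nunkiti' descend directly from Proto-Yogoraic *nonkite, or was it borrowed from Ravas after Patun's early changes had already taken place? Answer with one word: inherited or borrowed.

inherited

If inherited, *nonkite would pass through all of Patun's changes:
Patun: *nonkite > nonkiti > nunkiti  (by vowel merger, pre-nasal raising)
If borrowed from Ravas 'nunkite' after the early changes, it would undergo only the recent ones:
  rule 4 (glide loss): no change (nunkite)
  rule 5 (unconditioned shift): no change (nunkite)
  ⇒ as a loan: nunkite
Patun 'nunkiti' matches the inherited outcome exactly, so it is an inherited cognate, not a loan.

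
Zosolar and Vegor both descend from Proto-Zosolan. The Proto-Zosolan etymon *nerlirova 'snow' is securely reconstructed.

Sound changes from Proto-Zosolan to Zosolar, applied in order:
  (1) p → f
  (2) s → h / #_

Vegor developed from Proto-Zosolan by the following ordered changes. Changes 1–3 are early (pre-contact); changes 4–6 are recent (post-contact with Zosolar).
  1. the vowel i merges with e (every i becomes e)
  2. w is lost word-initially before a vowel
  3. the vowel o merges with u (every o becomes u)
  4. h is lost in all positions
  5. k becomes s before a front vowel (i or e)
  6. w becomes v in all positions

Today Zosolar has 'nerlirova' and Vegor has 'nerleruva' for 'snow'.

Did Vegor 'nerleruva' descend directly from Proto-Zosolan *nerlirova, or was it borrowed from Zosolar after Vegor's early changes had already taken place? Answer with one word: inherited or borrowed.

If inherited, *nerlirova would pass through all of Vegor's changes:
Vegor: start from *nerlirova.
  rule 1 (vowel merger): nerlirova → nerlerova
  rule 2: no change — nerlerova
  rule 3 (vowel merger): nerlerova → nerleruva
  rule 4: no change — nerleruva
  rule 5: no change — nerleruva
  rule 6: no change — nerleruva
  ⇒ Vegor nerleruva
If borrowed from Zosolar 'nerlirova' after the early changes, it would undergo only the recent ones:
  rule 4 (h-loss): no change (nerlirova)
  rule 5 (palatalisation): no change (nerlirova)
  rule 6 (unconditioned shift): no change (nerlirova)
  ⇒ as a loan: nerlirova
Vegor 'nerleruva' matches the inherited outcome exactly, so it is an inherited cognate, not a loan.

inherited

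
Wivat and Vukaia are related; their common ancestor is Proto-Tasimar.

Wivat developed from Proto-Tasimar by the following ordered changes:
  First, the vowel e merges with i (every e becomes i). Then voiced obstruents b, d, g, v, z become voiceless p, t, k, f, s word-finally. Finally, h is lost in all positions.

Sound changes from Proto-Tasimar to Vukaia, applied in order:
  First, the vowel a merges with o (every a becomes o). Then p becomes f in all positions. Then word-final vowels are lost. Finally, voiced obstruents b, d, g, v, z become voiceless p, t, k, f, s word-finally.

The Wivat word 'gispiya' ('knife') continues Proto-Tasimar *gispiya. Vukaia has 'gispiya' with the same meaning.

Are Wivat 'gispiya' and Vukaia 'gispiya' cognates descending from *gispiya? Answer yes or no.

no

Derive the expected Vukaia reflex of *gispiya:
Vukaia: *gispiya > gispiyo > gisfiyo > gisfiy  (by vowel merger, unconditioned shift, apocope)
The regular Vukaia reflex would be 'gisfiy', but the attested form is 'gispiya'. The correspondence is irregular, so they are not cognates (the Vukaia form has a different source).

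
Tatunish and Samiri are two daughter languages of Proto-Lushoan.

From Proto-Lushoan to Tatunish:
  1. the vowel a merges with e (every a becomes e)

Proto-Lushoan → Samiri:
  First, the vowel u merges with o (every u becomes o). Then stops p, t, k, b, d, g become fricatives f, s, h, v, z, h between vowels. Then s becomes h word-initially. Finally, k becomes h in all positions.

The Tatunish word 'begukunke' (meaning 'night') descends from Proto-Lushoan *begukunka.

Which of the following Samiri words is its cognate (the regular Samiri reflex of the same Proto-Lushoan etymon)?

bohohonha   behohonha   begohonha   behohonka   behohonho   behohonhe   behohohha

Samiri: *begukunka
  begukunka → begokonka   [vowel merger]
  begokonka → behohonka   [intervocalic lenition]
  behohonka (rule 3 does not apply)
  behohonka → behohonha   [unconditioned shift]
  giving Samiri behohonha.

behohonha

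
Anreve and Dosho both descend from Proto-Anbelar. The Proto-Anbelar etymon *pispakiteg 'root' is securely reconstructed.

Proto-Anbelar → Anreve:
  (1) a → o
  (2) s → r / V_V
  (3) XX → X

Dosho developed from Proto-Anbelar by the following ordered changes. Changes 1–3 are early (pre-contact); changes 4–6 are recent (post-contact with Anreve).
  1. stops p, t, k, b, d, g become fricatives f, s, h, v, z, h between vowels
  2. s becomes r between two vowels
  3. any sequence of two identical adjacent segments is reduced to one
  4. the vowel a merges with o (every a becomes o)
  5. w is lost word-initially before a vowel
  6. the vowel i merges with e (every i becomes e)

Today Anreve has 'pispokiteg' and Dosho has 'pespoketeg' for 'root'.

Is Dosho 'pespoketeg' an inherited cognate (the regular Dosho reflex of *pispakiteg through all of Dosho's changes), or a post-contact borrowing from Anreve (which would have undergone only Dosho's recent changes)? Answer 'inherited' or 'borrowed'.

If inherited, *pispakiteg would pass through all of Dosho's changes:
Dosho: *pispakiteg
  pispakiteg → pispahiseg   [intervocalic lenition]
  pispahiseg → pispahireg   [rhotacism]
  pispahireg (rule 3 does not apply)
  pispahireg → pispohireg   [vowel merger]
  pispohireg (rule 5 does not apply)
  pispohireg → pespohereg   [vowel merger]
  giving Dosho pespohereg.
If borrowed from Anreve 'pispokiteg' after the early changes, it would undergo only the recent ones:
  rule 4 (vowel merger): no change (pispokiteg)
  rule 5 (glide loss): no change (pispokiteg)
  rule 6 (vowel merger): pispokiteg → pespoketeg
  ⇒ as a loan: pespoketeg
Dosho 'pespoketeg' matches the loan outcome 'pespoketeg', not the inherited 'pespohereg' — it skipped the early Dosho changes, so it was borrowed from Anreve.

borrowed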